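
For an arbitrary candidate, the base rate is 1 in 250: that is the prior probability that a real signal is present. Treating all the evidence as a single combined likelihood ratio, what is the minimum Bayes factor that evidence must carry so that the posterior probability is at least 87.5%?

Prior odds = 0.004/0.996 = 1/249.
Target odds = 0.875/0.125 = 7.
Required Bayes factor = 7 ÷ (1/249) = 1743.

1743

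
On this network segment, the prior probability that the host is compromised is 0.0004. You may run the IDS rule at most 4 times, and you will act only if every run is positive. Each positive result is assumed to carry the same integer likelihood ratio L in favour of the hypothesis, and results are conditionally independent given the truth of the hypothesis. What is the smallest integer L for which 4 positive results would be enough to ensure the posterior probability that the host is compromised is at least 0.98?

Prior odds = 0.0004/0.9996 = 1/2499.
Target odds = 0.98/0.02 = 49.
Need L⁴ ≥ 49 ÷ (1/2499) = 122451.
18⁴ = 104976 < 122451 ≤ 130321 = 19⁴, so L = 19.

19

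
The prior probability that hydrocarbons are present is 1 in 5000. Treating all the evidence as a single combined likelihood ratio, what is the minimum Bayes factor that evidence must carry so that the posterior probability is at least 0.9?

Prior odds = 0.0002/0.9998 = 1/4999.
Target odds = 0.9/0.1 = 9.
Required Bayes factor = 9 ÷ (1/4999) = 44991.

44991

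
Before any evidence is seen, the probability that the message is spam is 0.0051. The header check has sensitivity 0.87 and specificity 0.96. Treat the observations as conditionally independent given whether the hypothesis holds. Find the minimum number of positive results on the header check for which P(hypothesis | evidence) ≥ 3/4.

3

Prior odds: 0.0051 ÷ 0.9949 = 51/9949.
False-positive rate = 1 − 0.96 = 0.04; likelihood ratio of a positive = 0.87/0.04 = 21.75.
Target odds: 0.75 ÷ 0.25 = 3.
Require 21.75ⁿ ≥ 3 ÷ (51/9949) = 9949/17.
21.75² = 473.0625 falls short of 9949/17 but 21.75³ = 658503/64 reaches it, so n = 3.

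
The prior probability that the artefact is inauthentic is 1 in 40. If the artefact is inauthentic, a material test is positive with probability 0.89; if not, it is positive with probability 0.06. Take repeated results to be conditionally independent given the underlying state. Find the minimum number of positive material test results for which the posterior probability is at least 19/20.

Prior odds = 0.025/0.975 = 1/39.
Likelihood ratio of a positive = 0.89/0.06 = 89/6.
Target posterior odds = 0.95/0.05 = 19.
Require (89/6)ⁿ ≥ 19 ÷ (1/39) = 741.
(89/6)² = 7921/36 falls short of 741 but (89/6)³ = 704969/216 reaches it, so n = 3.

3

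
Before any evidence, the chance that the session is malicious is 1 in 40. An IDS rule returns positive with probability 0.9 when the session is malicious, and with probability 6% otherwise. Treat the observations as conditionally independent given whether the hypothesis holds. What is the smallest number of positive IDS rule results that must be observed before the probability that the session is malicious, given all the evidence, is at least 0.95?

3

Prior odds: 0.025 ÷ 0.975 = 1/39.
Likelihood ratio of a positive result = 0.9/0.06 = 15.
Target odds: 0.95 ÷ 0.05 = 19.
Require 15ⁿ ≥ 19 ÷ (1/39) = 741.
15² = 225 falls short of 741 but 15³ = 3375 reaches it, so n = 3.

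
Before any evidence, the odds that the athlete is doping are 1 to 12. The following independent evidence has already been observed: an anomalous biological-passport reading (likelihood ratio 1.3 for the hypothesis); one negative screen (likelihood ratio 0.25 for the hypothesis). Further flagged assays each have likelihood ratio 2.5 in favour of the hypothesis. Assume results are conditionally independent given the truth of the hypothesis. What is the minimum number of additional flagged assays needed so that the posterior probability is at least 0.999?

Prior odds = 1/12.
Combined Bayes factor of the evidence already in hand = 1.3 × 0.25 = 0.325.
Odds after that evidence = (1/12) × 0.325 = 13/480.
Target odds = 0.999/0.001 = 999.
Need 2.5ⁿ ≥ 999 ÷ (13/480) = 479520/13.
2.5¹¹ = 48828125/2048 falls short of 479520/13 but 2.5¹² = 244140625/4096 reaches it, so n = 12.

12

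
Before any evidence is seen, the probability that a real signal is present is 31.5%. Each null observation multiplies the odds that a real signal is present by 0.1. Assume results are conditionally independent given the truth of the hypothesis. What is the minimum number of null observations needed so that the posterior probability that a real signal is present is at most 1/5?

Prior odds: 0.315 ÷ 0.685 = 63/137.
Likelihood ratio per null observation = 0.1.
Target odds: 0.2 ÷ 0.8 = 0.25.
Need (63/137) × 0.1ⁿ ≤ 0.25, i.e. 0.1ⁿ ≤ 137/252.
0.1¹ = 0.1, which is already at or below the required 137/252; so n = 1.

1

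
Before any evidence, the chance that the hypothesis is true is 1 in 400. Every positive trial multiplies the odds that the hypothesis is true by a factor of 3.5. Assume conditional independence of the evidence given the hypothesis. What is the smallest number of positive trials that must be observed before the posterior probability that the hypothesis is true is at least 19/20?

8

Prior odds = 0.0025/0.9975 = 1/399.
Likelihood ratio per positive trial = 3.5.
Target odds: 0.95 ÷ 0.05 = 19.
Need (1/399) × 3.5ⁿ ≥ 19, i.e. 3.5ⁿ ≥ 7581.
3.5⁷ = 823543/128 falls short of 7581 but 3.5⁸ = 5764801/256 reaches it, so n = 8.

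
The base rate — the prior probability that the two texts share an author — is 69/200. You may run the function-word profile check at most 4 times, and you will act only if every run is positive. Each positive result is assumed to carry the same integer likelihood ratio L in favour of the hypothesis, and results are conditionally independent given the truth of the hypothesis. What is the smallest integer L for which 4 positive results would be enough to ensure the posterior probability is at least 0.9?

3

Prior odds = 0.345/0.655 = 69/131.
Target odds = 0.9/0.1 = 9.
Need L⁴ ≥ 9 ÷ (69/131) = 393/23.
2⁴ = 16 < 393/23 ≤ 81 = 3⁴, so L = 3.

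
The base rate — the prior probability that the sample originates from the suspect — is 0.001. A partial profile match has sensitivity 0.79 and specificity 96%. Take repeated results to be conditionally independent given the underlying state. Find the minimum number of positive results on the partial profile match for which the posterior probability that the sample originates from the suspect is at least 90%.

4

Prior odds = 0.001/0.999 = 1/999.
False-positive rate = 1 − 0.96 = 0.04; likelihood ratio of a positive = 0.79/0.04 = 19.75.
Target odds: 0.9 ÷ 0.1 = 9.
Require 19.75ⁿ ≥ 9 ÷ (1/999) = 8991.
19.75³ = 7703.734375 falls short of 8991 but 19.75⁴ = 38950081/256 reaches it, so n = 4.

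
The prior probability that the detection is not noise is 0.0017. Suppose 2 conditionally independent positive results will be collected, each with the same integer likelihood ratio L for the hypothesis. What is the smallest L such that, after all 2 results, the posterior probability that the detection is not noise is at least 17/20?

58

Prior odds = 0.0017/0.9983 = 17/9983.
Target odds = 0.85/0.15 = 17/3.
Need L² ≥ 17/3 ÷ (17/9983) = 9983/3.
57² = 3249 < 9983/3 ≤ 3364 = 58², so L = 58.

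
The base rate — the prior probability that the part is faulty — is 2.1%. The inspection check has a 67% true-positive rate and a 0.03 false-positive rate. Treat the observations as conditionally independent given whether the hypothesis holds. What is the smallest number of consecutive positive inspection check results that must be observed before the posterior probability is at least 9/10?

2

Prior odds: 0.021 ÷ 0.979 = 21/979.
Likelihood ratio of a positive result = 0.67/0.03 = 67/3.
Target odds: 0.9 ÷ 0.1 = 9.
Need (21/979) × (67/3)ⁿ ≥ 9, i.e. (67/3)ⁿ ≥ 2937/7.
(67/3)¹ = 67/3 falls short of 2937/7 but (67/3)² = 4489/9 reaches it, so n = 2.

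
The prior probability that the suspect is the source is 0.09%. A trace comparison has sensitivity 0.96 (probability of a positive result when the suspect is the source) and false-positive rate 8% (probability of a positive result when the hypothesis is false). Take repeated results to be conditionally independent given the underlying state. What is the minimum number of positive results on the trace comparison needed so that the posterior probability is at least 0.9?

4

Prior odds = 0.0009/0.9991 = 9/9991.
Likelihood ratio of a positive result = 0.96/0.08 = 12.
Target odds: 0.9 ÷ 0.1 = 9.
Require 12ⁿ ≥ 9 ÷ (9/9991) = 9991.
12³ = 1728 falls short of 9991 but 12⁴ = 20736 reaches it, so n = 4.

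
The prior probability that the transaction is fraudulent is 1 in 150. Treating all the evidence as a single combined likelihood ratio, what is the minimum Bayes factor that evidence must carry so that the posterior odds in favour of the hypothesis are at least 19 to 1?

2831

Prior odds = (1/150)/(149/150) = 1/149.
Target odds = 19.
Required Bayes factor = 19 ÷ (1/149) = 2831.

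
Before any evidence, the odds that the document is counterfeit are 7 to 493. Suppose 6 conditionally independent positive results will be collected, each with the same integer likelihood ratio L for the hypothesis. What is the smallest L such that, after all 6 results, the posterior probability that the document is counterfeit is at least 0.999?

7

Prior odds = 7/493.
Target odds = 0.999/0.001 = 999.
Need L⁶ ≥ 999 ÷ (7/493) = 492507/7.
6⁶ = 46656 < 492507/7 ≤ 117649 = 7⁶, so L = 7.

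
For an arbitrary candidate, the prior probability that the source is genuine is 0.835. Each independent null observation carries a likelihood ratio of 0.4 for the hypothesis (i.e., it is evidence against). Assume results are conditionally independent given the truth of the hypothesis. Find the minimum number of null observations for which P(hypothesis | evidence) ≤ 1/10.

5

Prior odds = 0.835/0.165 = 167/33.
Likelihood ratio per null observation = 0.4.
Target posterior odds = 0.1/0.9 = 1/9.
Require 0.4ⁿ ≤ 1/9 ÷ (167/33) = 11/501.
0.4⁴ = 0.0256 is still above 11/501 but 0.4⁵ = 0.01024 is at or below it, so n = 5.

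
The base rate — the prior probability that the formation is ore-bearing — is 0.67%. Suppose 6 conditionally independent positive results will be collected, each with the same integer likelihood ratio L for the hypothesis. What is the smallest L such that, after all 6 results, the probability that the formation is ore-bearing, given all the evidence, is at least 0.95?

Prior odds = 0.0067/0.9933 = 67/9933.
Target odds = 0.95/0.05 = 19.
Need L⁶ ≥ 19 ÷ (67/9933) = 188727/67.
3⁶ = 729 < 188727/67 ≤ 4096 = 4⁶, so L = 4.

4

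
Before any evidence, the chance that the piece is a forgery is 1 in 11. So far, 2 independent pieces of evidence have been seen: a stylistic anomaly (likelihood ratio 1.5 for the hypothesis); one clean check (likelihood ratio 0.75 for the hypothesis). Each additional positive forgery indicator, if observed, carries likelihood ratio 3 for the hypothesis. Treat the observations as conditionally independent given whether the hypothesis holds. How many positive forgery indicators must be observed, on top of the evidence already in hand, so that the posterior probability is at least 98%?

Prior odds = (1/11)/(10/11) = 0.1.
Combined Bayes factor of the evidence already in hand = 1.5 × 0.75 = 1.125.
Odds after that evidence = 0.1 × 1.125 = 0.1125.
Target odds = 0.98/0.02 = 49.
Need 3ⁿ ≥ 49 ÷ 0.1125 = 3920/9.
3⁵ = 243 falls short of 3920/9 but 3⁶ = 729 reaches it, so n = 6.

6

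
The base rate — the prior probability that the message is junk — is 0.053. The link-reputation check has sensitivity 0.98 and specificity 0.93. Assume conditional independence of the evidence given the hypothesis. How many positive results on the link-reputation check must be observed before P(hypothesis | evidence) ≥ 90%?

2

Prior odds: 0.053 ÷ 0.947 = 53/947.
False-positive rate = 1 − 0.93 = 0.07; likelihood ratio of a positive = 0.98/0.07 = 14.
Target posterior odds = 0.9/0.1 = 9.
Require 14ⁿ ≥ 9 ÷ (53/947) = 8523/53.
14¹ = 14 falls short of 8523/53 but 14² = 196 reaches it, so n = 2.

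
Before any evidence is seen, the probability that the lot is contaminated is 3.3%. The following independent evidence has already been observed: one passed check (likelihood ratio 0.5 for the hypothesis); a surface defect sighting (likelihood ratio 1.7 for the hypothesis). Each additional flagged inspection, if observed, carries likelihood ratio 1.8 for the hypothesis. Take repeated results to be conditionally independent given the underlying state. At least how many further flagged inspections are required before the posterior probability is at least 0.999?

Prior odds = 0.033/0.967 = 33/967.
Combined Bayes factor of the evidence already in hand = 0.5 × 1.7 = 0.85.
Odds after that evidence = (33/967) × 0.85 = 561/19340.
Target odds = 0.999/0.001 = 999.
Need 1.8ⁿ ≥ 999 ÷ (561/19340) = 6440220/187.
1.8¹⁷ ≈21859.1 falls short of 6440220/187 but 1.8¹⁸ ≈39346.4 reaches it, so n = 18.

18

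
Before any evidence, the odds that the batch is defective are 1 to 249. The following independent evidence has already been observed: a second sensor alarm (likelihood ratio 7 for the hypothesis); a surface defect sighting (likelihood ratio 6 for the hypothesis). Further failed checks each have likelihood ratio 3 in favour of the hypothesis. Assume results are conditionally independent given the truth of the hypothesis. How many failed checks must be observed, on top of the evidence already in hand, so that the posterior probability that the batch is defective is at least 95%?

5

Prior odds = 1/249.
Combined Bayes factor of the evidence already in hand = 7 × 6 = 42.
Odds after that evidence = (1/249) × 42 = 14/83.
Target odds = 0.95/0.05 = 19.
Need 3ⁿ ≥ 19 ÷ (14/83) = 1577/14.
3⁴ = 81 falls short of 1577/14 but 3⁵ = 243 reaches it, so n = 5.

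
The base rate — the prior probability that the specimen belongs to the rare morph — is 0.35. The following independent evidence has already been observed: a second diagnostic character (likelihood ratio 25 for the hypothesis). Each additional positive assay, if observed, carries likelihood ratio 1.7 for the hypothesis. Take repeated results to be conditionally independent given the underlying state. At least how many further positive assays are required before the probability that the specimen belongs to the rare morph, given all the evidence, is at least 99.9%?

Prior odds = 0.35/0.65 = 7/13.
Bayes factor of the evidence already in hand = 25.
Odds after that evidence = (7/13) × 25 = 175/13.
Target odds = 0.999/0.001 = 999.
Need 1.7ⁿ ≥ 999 ÷ (175/13) = 12987/175.
1.7⁸ ≈69.7576 falls short of 12987/175 but 1.7⁹ ≈118.588 reaches it, so n = 9.

9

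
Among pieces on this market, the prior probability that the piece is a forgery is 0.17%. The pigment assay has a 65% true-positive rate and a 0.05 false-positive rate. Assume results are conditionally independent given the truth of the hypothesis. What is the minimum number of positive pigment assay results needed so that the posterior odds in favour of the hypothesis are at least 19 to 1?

4

Prior odds: 0.0017 ÷ 0.9983 = 17/9983.
Likelihood ratio of a positive result = 0.65/0.05 = 13.
Target odds = 19.
Require 13ⁿ ≥ 19 ÷ (17/9983) = 189677/17.
13³ = 2197 falls short of 189677/17 but 13⁴ = 28561 reaches it, so n = 4.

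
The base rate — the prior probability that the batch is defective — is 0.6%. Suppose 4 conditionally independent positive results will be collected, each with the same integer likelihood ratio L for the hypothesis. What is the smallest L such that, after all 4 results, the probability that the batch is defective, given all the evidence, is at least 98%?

10

Prior odds = 0.006/0.994 = 3/497.
Target odds = 0.98/0.02 = 49.
Need L⁴ ≥ 49 ÷ (3/497) = 24353/3.
9⁴ = 6561 < 24353/3 ≤ 10000 = 10⁴, so L = 10.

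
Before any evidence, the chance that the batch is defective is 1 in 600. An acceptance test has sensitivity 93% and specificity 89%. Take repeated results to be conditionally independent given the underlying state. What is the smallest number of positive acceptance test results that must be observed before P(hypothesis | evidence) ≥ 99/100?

Prior odds = (1/600)/(599/600) = 1/599.
False-positive rate = 1 − 0.89 = 0.11; likelihood ratio of a positive = 0.93/0.11 = 93/11.
Target odds: 0.99 ÷ 0.01 = 99.
Need (1/599) × (93/11)ⁿ ≥ 99, i.e. (93/11)ⁿ ≥ 59301.
(93/11)⁵ ≈43196.8 falls short of 59301 but (93/11)⁶ ≈365209 reaches it, so n = 6.

6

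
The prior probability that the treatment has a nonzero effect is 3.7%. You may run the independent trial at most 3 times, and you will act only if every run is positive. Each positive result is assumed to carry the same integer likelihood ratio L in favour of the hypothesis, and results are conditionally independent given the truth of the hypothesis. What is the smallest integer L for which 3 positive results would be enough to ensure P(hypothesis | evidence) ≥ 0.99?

14

Prior odds = 0.037/0.963 = 37/963.
Target odds = 0.99/0.01 = 99.
Need L³ ≥ 99 ÷ (37/963) = 95337/37.
13³ = 2197 < 95337/37 ≤ 2744 = 14³, so L = 14.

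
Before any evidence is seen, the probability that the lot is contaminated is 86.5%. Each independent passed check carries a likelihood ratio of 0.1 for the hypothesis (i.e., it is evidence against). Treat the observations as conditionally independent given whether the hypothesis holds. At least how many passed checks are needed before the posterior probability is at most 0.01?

3

Prior odds: 0.865 ÷ 0.135 = 173/27.
Likelihood ratio per passed check = 0.1.
Target odds: 0.01 ÷ 0.99 = 1/99.
Require 0.1ⁿ ≤ 1/99 ÷ (173/27) = 3/1903.
0.1² = 0.01 is still above 3/1903 but 0.1³ = 0.001 is at or below it, so n = 3.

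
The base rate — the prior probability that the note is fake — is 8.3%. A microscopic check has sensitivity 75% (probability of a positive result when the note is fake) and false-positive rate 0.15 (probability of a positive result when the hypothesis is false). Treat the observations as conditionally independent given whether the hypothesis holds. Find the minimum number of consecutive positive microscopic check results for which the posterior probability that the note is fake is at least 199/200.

5

Prior odds: 0.083 ÷ 0.917 = 83/917.
Likelihood ratio of a positive result = 0.75/0.15 = 5.
Target odds: 0.995 ÷ 0.005 = 199.
Require 5ⁿ ≥ 199 ÷ (83/917) = 182483/83.
5⁴ = 625 falls short of 182483/83 but 5⁵ = 3125 reaches it, so n = 5.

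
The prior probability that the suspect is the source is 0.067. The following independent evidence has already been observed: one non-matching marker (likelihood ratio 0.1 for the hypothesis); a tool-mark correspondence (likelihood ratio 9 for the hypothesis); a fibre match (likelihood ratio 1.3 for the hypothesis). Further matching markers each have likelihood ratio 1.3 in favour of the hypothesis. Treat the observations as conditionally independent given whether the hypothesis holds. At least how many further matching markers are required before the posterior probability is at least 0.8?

Prior odds = 0.067/0.933 = 67/933.
Combined Bayes factor of the evidence already in hand = 0.1 × 9 × 1.3 = 1.17.
Odds after that evidence = (67/933) × 1.17 = 2613/31100.
Target odds = 0.8/0.2 = 4.
Need 1.3ⁿ ≥ 4 ÷ (2613/31100) = 124400/2613.
1.3¹⁴ ≈39.3738 falls short of 124400/2613 but 1.3¹⁵ ≈51.1859 reaches it, so n = 15.

15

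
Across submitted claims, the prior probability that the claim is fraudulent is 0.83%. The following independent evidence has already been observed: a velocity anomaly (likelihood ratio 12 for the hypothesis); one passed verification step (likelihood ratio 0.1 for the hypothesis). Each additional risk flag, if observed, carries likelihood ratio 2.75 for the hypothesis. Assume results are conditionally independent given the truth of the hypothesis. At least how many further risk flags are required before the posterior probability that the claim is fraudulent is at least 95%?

Prior odds = 0.0083/0.9917 = 83/9917.
Combined Bayes factor of the evidence already in hand = 12 × 0.1 = 1.2.
Odds after that evidence = (83/9917) × 1.2 = 498/49585.
Target odds = 0.95/0.05 = 19.
Need 2.75ⁿ ≥ 19 ÷ (498/49585) = 942115/498.
2.75⁷ = 19487171/16384 falls short of 942115/498 but 2.75⁸ = 214358881/65536 reaches it, so n = 8.

8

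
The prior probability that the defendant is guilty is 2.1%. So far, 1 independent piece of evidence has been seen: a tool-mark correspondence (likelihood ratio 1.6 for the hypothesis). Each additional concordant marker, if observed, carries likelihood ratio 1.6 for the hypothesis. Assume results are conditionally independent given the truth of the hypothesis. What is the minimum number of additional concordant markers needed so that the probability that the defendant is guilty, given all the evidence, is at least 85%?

Prior odds = 0.021/0.979 = 21/979.
Bayes factor of the evidence already in hand = 1.6.
Odds after that evidence = (21/979) × 1.6 = 168/4895.
Target odds = 0.85/0.15 = 17/3.
Need 1.6ⁿ ≥ 17/3 ÷ (168/4895) = 83215/504.
1.6¹⁰ ≈109.951 falls short of 83215/504 but 1.6¹¹ ≈175.922 reaches it, so n = 11.

11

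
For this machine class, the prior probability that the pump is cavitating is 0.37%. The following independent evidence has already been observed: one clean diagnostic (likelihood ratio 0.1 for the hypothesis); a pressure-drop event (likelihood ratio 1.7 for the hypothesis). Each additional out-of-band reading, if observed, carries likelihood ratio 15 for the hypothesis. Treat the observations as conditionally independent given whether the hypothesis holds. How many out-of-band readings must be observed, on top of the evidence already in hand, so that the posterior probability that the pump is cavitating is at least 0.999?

Prior odds = 0.0037/0.9963 = 37/9963.
Combined Bayes factor of the evidence already in hand = 0.1 × 1.7 = 0.17.
Odds after that evidence = (37/9963) × 0.17 = 629/996300.
Target odds = 0.999/0.001 = 999.
Need 15ⁿ ≥ 999 ÷ (629/996300) = 26900100/17.
15⁵ = 759375 falls short of 26900100/17 but 15⁶ = 11390625 reaches it, so n = 6.

6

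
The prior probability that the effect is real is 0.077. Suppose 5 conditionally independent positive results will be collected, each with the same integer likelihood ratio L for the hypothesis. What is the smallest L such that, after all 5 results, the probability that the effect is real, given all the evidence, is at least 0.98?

4

Prior odds = 0.077/0.923 = 77/923.
Target odds = 0.98/0.02 = 49.
Need L⁵ ≥ 49 ÷ (77/923) = 6461/11.
3⁵ = 243 < 6461/11 ≤ 1024 = 4⁵, so L = 4.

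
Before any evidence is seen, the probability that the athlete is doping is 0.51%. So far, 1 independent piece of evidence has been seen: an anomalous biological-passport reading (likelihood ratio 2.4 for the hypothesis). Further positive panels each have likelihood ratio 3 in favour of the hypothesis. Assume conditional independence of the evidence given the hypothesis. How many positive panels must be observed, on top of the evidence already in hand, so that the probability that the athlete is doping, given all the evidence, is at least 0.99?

Prior odds = 0.0051/0.9949 = 51/9949.
Bayes factor of the evidence already in hand = 2.4.
Odds after that evidence = (51/9949) × 2.4 = 612/49745.
Target odds = 0.99/0.01 = 99.
Need 3ⁿ ≥ 99 ÷ (612/49745) = 547195/68.
3⁸ = 6561 falls short of 547195/68 but 3⁹ = 19683 reaches it, so n = 9.

9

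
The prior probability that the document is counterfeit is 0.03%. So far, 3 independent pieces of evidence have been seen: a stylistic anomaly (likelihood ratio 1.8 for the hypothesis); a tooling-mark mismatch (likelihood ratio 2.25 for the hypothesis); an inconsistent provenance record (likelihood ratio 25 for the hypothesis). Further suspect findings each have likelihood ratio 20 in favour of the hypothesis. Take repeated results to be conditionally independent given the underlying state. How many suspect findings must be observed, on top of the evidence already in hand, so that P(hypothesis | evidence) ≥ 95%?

3

Prior odds = 0.0003/0.9997 = 3/9997.
Combined Bayes factor of the evidence already in hand = 1.8 × 2.25 × 25 = 101.25.
Odds after that evidence = (3/9997) × 101.25 = 1215/39988.
Target odds = 0.95/0.05 = 19.
Need 20ⁿ ≥ 19 ÷ (1215/39988) = 759772/1215.
20² = 400 falls short of 759772/1215 but 20³ = 8000 reaches it, so n = 3.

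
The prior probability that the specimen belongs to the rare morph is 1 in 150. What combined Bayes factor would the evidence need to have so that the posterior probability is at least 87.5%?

Prior odds = (1/150)/(149/150) = 1/149.
Target odds = 0.875/0.125 = 7.
Required Bayes factor = 7 ÷ (1/149) = 1043.

1043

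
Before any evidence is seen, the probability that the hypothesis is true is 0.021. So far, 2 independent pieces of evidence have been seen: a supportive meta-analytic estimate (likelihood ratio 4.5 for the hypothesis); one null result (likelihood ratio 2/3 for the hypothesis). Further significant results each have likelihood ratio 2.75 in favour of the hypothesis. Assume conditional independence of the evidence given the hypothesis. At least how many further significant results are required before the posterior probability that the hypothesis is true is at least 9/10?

5

Prior odds = 0.021/0.979 = 21/979.
Combined Bayes factor of the evidence already in hand = 4.5 × (2/3) = 3.
Odds after that evidence = (21/979) × 3 = 63/979.
Target odds = 0.9/0.1 = 9.
Need 2.75ⁿ ≥ 9 ÷ (63/979) = 979/7.
2.75⁴ = 57.19140625 falls short of 979/7 but 2.75⁵ = 161051/1024 reaches it, so n = 5.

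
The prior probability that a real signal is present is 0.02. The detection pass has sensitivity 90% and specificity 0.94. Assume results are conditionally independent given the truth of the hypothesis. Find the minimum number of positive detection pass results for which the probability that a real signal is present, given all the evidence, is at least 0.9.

Prior odds: 0.02 ÷ 0.98 = 1/49.
False-positive rate = 1 − 0.94 = 0.06; likelihood ratio of a positive = 0.9/0.06 = 15.
Target posterior odds = 0.9/0.1 = 9.
Require 15ⁿ ≥ 9 ÷ (1/49) = 441.
15² = 225 falls short of 441 but 15³ = 3375 reaches it, so n = 3.

3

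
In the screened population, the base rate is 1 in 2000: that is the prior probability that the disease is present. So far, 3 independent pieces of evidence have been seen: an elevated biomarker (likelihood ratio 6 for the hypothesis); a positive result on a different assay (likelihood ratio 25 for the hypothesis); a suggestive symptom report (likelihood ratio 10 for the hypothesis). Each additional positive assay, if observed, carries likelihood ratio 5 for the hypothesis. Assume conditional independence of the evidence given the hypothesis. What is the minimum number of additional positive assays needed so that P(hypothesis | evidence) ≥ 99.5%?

Prior odds = 0.0005/0.9995 = 1/1999.
Combined Bayes factor of the evidence already in hand = 6 × 25 × 10 = 1500.
Odds after that evidence = (1/1999) × 1500 = 1500/1999.
Target odds = 0.995/0.005 = 199.
Need 5ⁿ ≥ 199 ÷ (1500/1999) = 397801/1500.
5³ = 125 falls short of 397801/1500 but 5⁴ = 625 reaches it, so n = 4.

4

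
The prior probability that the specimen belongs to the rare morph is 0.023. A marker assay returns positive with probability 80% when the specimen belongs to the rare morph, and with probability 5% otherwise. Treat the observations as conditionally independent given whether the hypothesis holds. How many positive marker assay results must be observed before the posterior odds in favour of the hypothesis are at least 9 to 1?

3

Prior odds = 0.023/0.977 = 23/977.
Likelihood ratio of a positive result = 0.8/0.05 = 16.
Target odds = 9.
Need (23/977) × 16ⁿ ≥ 9, i.e. 16ⁿ ≥ 8793/23.
16² = 256 falls short of 8793/23 but 16³ = 4096 reaches it, so n = 3.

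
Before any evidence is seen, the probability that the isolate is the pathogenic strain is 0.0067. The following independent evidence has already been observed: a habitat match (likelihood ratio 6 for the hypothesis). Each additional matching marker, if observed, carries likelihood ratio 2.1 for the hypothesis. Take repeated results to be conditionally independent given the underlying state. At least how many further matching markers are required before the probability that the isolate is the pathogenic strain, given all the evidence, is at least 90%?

Prior odds = 0.0067/0.9933 = 67/9933.
Bayes factor of the evidence already in hand = 6.
Odds after that evidence = (67/9933) × 6 = 134/3311.
Target odds = 0.9/0.1 = 9.
Need 2.1ⁿ ≥ 9 ÷ (134/3311) = 29799/134.
2.1⁷ ≈180.109 falls short of 29799/134 but 2.1⁸ ≈378.229 reaches it, so n = 8.

8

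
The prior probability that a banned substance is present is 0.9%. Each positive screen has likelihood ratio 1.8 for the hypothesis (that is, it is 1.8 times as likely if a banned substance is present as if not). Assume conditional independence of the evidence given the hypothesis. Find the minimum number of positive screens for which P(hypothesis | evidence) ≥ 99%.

16

Prior odds = 0.009/0.991 = 9/991.
Likelihood ratio per positive screen = 1.8.
Target posterior odds = 0.99/0.01 = 99.
Require 1.8ⁿ ≥ 99 ÷ (9/991) = 10901.
1.8¹⁵ ≈6746.64 falls short of 10901 but 1.8¹⁶ ≈12144 reaches it, so n = 16.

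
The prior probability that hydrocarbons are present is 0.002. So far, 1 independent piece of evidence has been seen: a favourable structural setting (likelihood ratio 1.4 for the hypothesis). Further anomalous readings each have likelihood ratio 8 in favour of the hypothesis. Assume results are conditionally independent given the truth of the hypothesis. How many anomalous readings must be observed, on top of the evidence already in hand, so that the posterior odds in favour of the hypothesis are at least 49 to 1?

5

Prior odds = 0.002/0.998 = 1/499.
Bayes factor of the evidence already in hand = 1.4.
Odds after that evidence = (1/499) × 1.4 = 7/2495.
Target odds = 49.
Need 8ⁿ ≥ 49 ÷ (7/2495) = 17465.
8⁴ = 4096 falls short of 17465 but 8⁵ = 32768 reaches it, so n = 5.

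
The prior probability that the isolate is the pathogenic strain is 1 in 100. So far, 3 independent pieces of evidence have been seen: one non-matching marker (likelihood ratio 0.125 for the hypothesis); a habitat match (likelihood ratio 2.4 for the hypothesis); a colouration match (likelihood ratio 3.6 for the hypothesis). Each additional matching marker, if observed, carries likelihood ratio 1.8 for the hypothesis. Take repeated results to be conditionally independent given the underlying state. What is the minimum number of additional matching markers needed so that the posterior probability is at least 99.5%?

17

Prior odds = 0.01/0.99 = 1/99.
Combined Bayes factor of the evidence already in hand = 0.125 × 2.4 × 3.6 = 1.08.
Odds after that evidence = (1/99) × 1.08 = 3/275.
Target odds = 0.995/0.005 = 199.
Need 1.8ⁿ ≥ 199 ÷ (3/275) = 54725/3.
1.8¹⁶ ≈12144 falls short of 54725/3 but 1.8¹⁷ ≈21859.1 reaches it, so n = 17.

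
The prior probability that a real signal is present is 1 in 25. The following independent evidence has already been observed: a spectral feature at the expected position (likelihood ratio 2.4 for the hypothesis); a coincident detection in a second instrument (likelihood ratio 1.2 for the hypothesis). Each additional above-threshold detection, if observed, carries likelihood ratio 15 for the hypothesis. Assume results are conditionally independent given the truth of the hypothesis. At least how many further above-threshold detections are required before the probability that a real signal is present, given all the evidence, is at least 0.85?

Prior odds = 0.04/0.96 = 1/24.
Combined Bayes factor of the evidence already in hand = 2.4 × 1.2 = 2.88.
Odds after that evidence = (1/24) × 2.88 = 0.12.
Target odds = 0.85/0.15 = 17/3.
Need 15ⁿ ≥ 17/3 ÷ 0.12 = 425/9.
15¹ = 15 falls short of 425/9 but 15² = 225 reaches it, so n = 2.

2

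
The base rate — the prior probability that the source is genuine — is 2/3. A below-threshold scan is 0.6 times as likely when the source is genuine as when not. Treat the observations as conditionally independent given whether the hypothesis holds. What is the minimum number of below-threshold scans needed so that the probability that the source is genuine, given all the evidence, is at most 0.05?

8

Prior odds: (2/3) ÷ (1/3) = 2.
Likelihood ratio per below-threshold scan = 0.6.
Target odds: 0.05 ÷ 0.95 = 1/19.
Require 0.6ⁿ ≤ 1/19 ÷ 2 = 1/38.
0.6⁷ = 2187/78125 is still above 1/38 but 0.6⁸ = 6561/390625 is at or below it, so n = 8.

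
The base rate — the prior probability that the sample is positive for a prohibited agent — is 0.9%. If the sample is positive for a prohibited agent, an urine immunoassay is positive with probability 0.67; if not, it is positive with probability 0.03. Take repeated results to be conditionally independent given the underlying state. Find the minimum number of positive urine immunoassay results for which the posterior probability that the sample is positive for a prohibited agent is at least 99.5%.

4

Prior odds: 0.009 ÷ 0.991 = 9/991.
Likelihood ratio of a positive = 0.67/0.03 = 67/3.
Target posterior odds = 0.995/0.005 = 199.
Need (9/991) × (67/3)ⁿ ≥ 199, i.e. (67/3)ⁿ ≥ 197209/9.
(67/3)³ = 300763/27 falls short of 197209/9 but (67/3)⁴ = 20151121/81 reaches it, so n = 4.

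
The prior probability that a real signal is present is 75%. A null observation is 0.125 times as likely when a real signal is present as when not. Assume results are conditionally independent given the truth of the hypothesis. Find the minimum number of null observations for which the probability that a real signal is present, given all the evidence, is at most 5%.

2

Prior odds: 0.75 ÷ 0.25 = 3.
Likelihood ratio per null observation = 0.125.
Target posterior odds = 0.05/0.95 = 1/19.
Require 0.125ⁿ ≤ 1/19 ÷ 3 = 1/57.
0.125¹ = 0.125 is still above 1/57 but 0.125² = 0.015625 is at or below it, so n = 2.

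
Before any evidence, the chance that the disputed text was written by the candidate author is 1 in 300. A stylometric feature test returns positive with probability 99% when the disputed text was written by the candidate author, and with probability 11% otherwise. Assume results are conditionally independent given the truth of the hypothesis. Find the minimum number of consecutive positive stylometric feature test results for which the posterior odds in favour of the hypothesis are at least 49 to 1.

5

Prior odds = (1/300)/(299/300) = 1/299.
Likelihood ratio of a positive result = 0.99/0.11 = 9.
Target odds = 49.
Require 9ⁿ ≥ 49 ÷ (1/299) = 14651.
9⁴ = 6561 falls short of 14651 but 9⁵ = 59049 reaches it, so n = 5.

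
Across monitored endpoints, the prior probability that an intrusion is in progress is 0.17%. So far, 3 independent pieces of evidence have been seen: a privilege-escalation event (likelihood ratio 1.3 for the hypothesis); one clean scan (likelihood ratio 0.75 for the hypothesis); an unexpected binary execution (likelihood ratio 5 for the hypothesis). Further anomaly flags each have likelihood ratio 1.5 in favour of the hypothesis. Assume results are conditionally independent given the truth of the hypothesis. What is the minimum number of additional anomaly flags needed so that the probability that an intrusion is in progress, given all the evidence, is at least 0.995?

Prior odds = 0.0017/0.9983 = 17/9983.
Combined Bayes factor of the evidence already in hand = 1.3 × 0.75 × 5 = 4.875.
Odds after that evidence = (17/9983) × 4.875 = 663/79864.
Target odds = 0.995/0.005 = 199.
Need 1.5ⁿ ≥ 199 ÷ (663/79864) = 15892936/663.
1.5²⁴ ≈16834.1 falls short of 15892936/663 but 1.5²⁵ ≈25251.2 reaches it, so n = 25.

25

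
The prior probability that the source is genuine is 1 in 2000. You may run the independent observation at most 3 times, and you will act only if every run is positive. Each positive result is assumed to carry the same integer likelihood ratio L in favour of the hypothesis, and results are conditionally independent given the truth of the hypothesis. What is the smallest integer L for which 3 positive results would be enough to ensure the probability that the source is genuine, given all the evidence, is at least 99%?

Prior odds = 0.0005/0.9995 = 1/1999.
Target odds = 0.99/0.01 = 99.
Need L³ ≥ 99 ÷ (1/1999) = 197901.
58³ = 195112 < 197901 ≤ 205379 = 59³, so L = 59.

59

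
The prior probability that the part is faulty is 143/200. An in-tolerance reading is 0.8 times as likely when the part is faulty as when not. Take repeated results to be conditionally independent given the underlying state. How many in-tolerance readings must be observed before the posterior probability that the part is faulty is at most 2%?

22

Prior odds: 0.715 ÷ 0.285 = 143/57.
Likelihood ratio per in-tolerance reading = 0.8.
Target posterior odds = 0.02/0.98 = 1/49.
Require 0.8ⁿ ≤ 1/49 ÷ (143/57) = 57/7007.
0.8²¹ ≈0.00922337 is still above 57/7007 but 0.8²² ≈0.0073787 is at or below it, so n = 22.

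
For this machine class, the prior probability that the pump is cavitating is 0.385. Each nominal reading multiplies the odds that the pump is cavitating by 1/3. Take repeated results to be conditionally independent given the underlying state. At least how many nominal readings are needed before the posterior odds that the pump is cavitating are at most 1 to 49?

Prior odds: 0.385 ÷ 0.615 = 77/123.
Likelihood ratio per nominal reading = 1/3.
Target odds = 1/49.
Require (1/3)ⁿ ≤ 1/49 ÷ (77/123) = 123/3773.
(1/3)³ = 1/27 is still above 123/3773 but (1/3)⁴ = 1/81 is at or below it, so n = 4.

4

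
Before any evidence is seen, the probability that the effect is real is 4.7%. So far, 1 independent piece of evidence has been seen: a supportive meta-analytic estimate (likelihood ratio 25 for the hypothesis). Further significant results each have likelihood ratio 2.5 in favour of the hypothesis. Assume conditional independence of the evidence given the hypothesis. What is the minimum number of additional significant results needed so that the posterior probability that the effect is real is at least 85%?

Prior odds = 0.047/0.953 = 47/953.
Bayes factor of the evidence already in hand = 25.
Odds after that evidence = (47/953) × 25 = 1175/953.
Target odds = 0.85/0.15 = 17/3.
Need 2.5ⁿ ≥ 17/3 ÷ (1175/953) = 16201/3525.
2.5¹ = 2.5 falls short of 16201/3525 but 2.5² = 6.25 reaches it, so n = 2.

2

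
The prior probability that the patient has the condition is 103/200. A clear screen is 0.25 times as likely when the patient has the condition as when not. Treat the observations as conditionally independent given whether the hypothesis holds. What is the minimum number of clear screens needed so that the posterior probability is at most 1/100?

Prior odds = 0.515/0.485 = 103/97.
Likelihood ratio per clear screen = 0.25.
Target odds: 0.01 ÷ 0.99 = 1/99.
Require 0.25ⁿ ≤ 1/99 ÷ (103/97) = 97/10197.
0.25³ = 0.015625 is still above 97/10197 but 0.25⁴ = 0.00390625 is at or below it, so n = 4.

4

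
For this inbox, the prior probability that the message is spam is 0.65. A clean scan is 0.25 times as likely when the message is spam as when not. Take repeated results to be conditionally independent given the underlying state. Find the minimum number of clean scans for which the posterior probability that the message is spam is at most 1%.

Prior odds = 0.65/0.35 = 13/7.
Likelihood ratio per clean scan = 0.25.
Target odds: 0.01 ÷ 0.99 = 1/99.
Require 0.25ⁿ ≤ 1/99 ÷ (13/7) = 7/1287.
0.25³ = 0.015625 is still above 7/1287 but 0.25⁴ = 0.00390625 is at or below it, so n = 4.

4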